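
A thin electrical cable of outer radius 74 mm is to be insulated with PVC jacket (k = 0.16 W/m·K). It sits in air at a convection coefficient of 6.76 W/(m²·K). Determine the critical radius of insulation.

r_cr ≈ 23.7 mm

For a cylinder r_cr = k/h = 0.16/6.76
r_cr = 23.7 mm; since the bare radius (74 mm) is above r_cr, any added insulation will reduce heat loss.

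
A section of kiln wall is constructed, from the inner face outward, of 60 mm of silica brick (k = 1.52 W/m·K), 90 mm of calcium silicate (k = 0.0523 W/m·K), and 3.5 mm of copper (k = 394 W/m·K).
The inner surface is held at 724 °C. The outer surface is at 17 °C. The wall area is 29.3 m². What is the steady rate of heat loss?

Q ≈ 11800 W

Series thermal resistances:
R_silica brick = L/(kA) = 0.06/(1.52×29.3) = 0.001347 K/W
R_calcium silicate = L/(kA) = 0.09/(0.0523×29.3) = 0.05873 K/W
R_copper = L/(kA) = 0.0035/(394×29.3) = 3.032×10^-7 K/W
R_total = 0.06008 K/W
Q = ΔT / R_total = 707 / 0.06008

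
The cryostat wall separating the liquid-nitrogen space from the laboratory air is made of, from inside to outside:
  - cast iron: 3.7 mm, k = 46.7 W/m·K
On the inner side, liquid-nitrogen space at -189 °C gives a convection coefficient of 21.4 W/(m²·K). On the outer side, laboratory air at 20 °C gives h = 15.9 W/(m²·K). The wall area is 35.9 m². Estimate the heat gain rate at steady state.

Q ≈ 68400 W

Thermal resistances in series:
R_inner film = 1/(h_i·A) = 1/(21.4×35.9) = 0.001302 K/W
R_cast iron = L/(kA) = 0.0037/(46.7×35.9) = 2.207×10^-6 K/W
R_outer film = 1/(h_o·A) = 1/(15.9×35.9) = 0.001752 K/W
R_total = 0.003056 K/W
Q = ΔT / R_total = 209 / 0.003056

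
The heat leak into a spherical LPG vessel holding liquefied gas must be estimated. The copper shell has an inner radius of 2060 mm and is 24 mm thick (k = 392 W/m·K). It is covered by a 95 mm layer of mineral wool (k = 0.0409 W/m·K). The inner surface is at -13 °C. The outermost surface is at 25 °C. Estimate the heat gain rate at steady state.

Q ≈ 934 W

Radial (spherical) resistances in series:
R_copper shell = (1/2.06 − 1/2.084)/(4π×392) = 1.135×10^-6 K/W
R_mineral wool = (1/2.084 − 1/2.179)/(4π×0.0409) = 0.0407 K/W
R_total = 0.0407 K/W
Q = ΔT/R_total = 38/0.0407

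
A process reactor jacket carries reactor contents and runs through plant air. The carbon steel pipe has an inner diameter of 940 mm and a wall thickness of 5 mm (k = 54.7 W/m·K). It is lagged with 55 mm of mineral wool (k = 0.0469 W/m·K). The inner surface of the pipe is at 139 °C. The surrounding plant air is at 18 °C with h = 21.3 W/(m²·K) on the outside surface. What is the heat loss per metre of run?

q′ ≈ 314 W/m

Cylindrical conduction, so R = ln(r₂/r₁)/(2πkL) per layer, in series:
R_carbon steel pipe wall = ln(475/470)/(2π×54.7×1) = 3.079×10^-5 K/W
R_mineral wool = ln(530/475)/(2π×0.0469×1) = 0.3718 K/W
R_outer film = 1/(h_o·2πr_oL) = 1/(21.3×2π×0.53×1) = 0.0141 K/W
R_total = 0.3859 K/W
Q = ΔT/R_total = 121/0.3859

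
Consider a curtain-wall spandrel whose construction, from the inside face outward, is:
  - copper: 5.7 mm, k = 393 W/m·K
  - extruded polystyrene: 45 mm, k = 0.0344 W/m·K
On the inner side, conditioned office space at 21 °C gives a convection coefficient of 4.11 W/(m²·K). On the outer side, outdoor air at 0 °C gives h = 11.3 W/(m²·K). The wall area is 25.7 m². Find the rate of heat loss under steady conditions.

Using the resistance-network approach (series):
R_inner film = 1/(h_i·A) = 1/(4.11×25.7) = 0.009467 K/W
R_copper = L/(kA) = 0.0057/(393×25.7) = 5.644×10^-7 K/W
R_extruded polystyrene = L/(kA) = 0.045/(0.0344×25.7) = 0.0509 K/W
R_outer film = 1/(h_o·A) = 1/(11.3×25.7) = 0.003443 K/W
R_total = 0.06381 K/W
Q = ΔT / R_total = 21 / 0.06381

Q ≈ 329 W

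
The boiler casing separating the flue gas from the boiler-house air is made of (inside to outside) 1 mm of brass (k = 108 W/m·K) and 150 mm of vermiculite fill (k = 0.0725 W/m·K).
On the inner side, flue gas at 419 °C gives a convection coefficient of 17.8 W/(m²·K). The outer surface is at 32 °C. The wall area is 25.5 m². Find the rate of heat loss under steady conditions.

Q ≈ 4640 W

Thermal resistances in series:
R_inner film = 1/(h_i·A) = 1/(17.8×25.5) = 0.002203 K/W
R_brass = L/(kA) = 0.001/(108×25.5) = 3.631×10^-7 K/W
R_vermiculite fill = L/(kA) = 0.15/(0.0725×25.5) = 0.08114 K/W
R_total = 0.08334 K/W
Q = ΔT / R_total = 387 / 0.08334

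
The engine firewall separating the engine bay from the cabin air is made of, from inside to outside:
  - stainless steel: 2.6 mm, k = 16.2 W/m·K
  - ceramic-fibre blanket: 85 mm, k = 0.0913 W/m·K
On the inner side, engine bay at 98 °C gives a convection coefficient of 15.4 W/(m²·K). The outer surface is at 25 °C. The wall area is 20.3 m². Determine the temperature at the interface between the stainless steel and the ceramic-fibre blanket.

Model the wall as resistances in series:
R_inner film = 1/(h_i·A) = 1/(15.4×20.3) = 0.003199 K/W
R_stainless steel = L/(kA) = 0.0026/(16.2×20.3) = 7.906×10^-6 K/W
R_ceramic-fibre blanket = L/(kA) = 0.085/(0.0913×20.3) = 0.04586 K/W
R_total = 0.04907 K/W;  Q = ΔT/R_total = 73/0.04907 = 1488 W
T_interface = T_inner − Q·ΣR(inner→interface) = 98 − 1490×0.003207

T ≈ 93.2 °C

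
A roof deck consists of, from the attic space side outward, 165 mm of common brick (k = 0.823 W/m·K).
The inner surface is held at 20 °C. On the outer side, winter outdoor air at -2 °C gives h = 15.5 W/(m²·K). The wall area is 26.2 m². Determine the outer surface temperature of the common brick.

Using the resistance-network approach (series):
R_common brick = L/(kA) = 0.165/(0.823×26.2) = 0.007652 K/W
R_outer film = 1/(h_o·A) = 1/(15.5×26.2) = 0.002462 K/W
R_total = 0.01011 K/W;  Q = ΔT/R_total = 22/0.01011 = 2175 W
T_interface = T_inner − Q·ΣR(inner→interface) = 20 − 2180×0.007652

T ≈ 3.36 °C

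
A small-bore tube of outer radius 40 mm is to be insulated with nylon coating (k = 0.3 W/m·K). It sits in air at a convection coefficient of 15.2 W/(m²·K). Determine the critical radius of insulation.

r_cr ≈ 19.7 mm

For a cylinder r_cr = k/h = 0.3/15.2
r_cr = 19.7 mm; since the bare radius (40 mm) is above r_cr, any added insulation will reduce heat loss.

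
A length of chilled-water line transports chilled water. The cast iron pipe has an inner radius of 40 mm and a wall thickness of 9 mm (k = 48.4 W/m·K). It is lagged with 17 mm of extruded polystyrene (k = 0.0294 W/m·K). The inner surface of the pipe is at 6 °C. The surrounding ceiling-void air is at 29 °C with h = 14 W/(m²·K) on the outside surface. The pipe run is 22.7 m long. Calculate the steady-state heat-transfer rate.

Cylindrical conduction, so R = ln(r₂/r₁)/(2πkL) per layer, in series:
R_cast iron pipe wall = ln(49/40)/(2π×48.4×22.7) = 2.94×10^-5 K/W
R_extruded polystyrene = ln(66/49)/(2π×0.0294×22.7) = 0.07103 K/W
R_outer film = 1/(h_o·2πr_oL) = 1/(14×2π×0.066×22.7) = 0.007588 K/W
R_total = 0.07864 K/W
Q = ΔT/R_total = 23/0.07864

Q ≈ 292 W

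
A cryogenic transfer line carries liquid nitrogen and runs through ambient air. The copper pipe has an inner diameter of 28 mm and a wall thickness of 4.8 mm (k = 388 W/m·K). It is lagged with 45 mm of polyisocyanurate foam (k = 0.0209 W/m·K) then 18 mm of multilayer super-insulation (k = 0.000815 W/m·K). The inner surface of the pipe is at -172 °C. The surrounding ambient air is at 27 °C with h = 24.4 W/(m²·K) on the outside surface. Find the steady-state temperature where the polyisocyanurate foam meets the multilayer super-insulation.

Treating each annulus and film as a series resistance:
R_copper pipe wall = ln(18.8/14)/(2π×388×1) = 1.209×10^-4 K/W
R_polyisocyanurate foam = ln(63.8/18.8)/(2π×0.0209×1) = 9.305 K/W
R_multilayer super-insulation = ln(81.8/63.8)/(2π×0.000815×1) = 48.53 K/W
R_outer film = 1/(h_o·2πr_oL) = 1/(24.4×2π×0.0818×1) = 0.07974 K/W
R_total = 57.92 K/W
Q = ΔT/R_total = 199/57.92
Q = 3.44 W/m
T_interface = T_inner + Q·ΣR(inner→interface) = -172 + 3.44×9.305

T ≈ -140 °C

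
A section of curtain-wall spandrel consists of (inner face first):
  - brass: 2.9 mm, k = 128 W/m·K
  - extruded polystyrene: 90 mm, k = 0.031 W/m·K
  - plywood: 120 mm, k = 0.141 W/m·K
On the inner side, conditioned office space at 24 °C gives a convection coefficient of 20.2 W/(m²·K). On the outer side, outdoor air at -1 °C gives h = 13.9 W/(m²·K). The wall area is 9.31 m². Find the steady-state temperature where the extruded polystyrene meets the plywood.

Thermal resistances in series:
R_inner film = 1/(h_i·A) = 1/(20.2×9.31) = 0.005317 K/W
R_brass = L/(kA) = 0.0029/(128×9.31) = 2.434×10^-6 K/W
R_extruded polystyrene = L/(kA) = 0.09/(0.031×9.31) = 0.3118 K/W
R_plywood = L/(kA) = 0.12/(0.141×9.31) = 0.09141 K/W
R_outer film = 1/(h_o·A) = 1/(13.9×9.31) = 0.007727 K/W
R_total = 0.4163 K/W;  Q = ΔT/R_total = 25/0.4163 = 60.05 W
T_interface = T_inner − Q·ΣR(inner→interface) = 24 − 60.1×0.3172

T ≈ 4.95 °C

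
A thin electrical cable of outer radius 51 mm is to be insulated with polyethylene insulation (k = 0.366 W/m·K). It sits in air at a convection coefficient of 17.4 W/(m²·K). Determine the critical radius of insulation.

For a cylinder r_cr = k/h = 0.366/17.4
r_cr = 21 mm; since the bare radius (51 mm) is above r_cr, any added insulation will reduce heat loss.

r_cr ≈ 21 mm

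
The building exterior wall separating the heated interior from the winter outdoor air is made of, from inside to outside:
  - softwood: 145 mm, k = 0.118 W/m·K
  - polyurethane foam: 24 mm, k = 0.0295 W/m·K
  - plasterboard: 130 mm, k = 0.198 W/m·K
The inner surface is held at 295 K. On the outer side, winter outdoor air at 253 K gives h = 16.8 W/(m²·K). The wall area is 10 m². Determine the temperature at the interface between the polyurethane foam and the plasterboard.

Treating each layer as a thermal resistance in series:
R_softwood = L/(kA) = 0.145/(0.118×10) = 0.1229 K/W
R_polyurethane foam = L/(kA) = 0.024/(0.0295×10) = 0.08136 K/W
R_plasterboard = L/(kA) = 0.13/(0.198×10) = 0.06566 K/W
R_outer film = 1/(h_o·A) = 1/(16.8×10) = 0.005952 K/W
R_total = 0.2758 K/W;  Q = ΔT/R_total = 42/0.2758 = 152.3 W
T_interface = T_inner − Q·ΣR(inner→interface) = 295 − 152×0.2042

T ≈ 264 K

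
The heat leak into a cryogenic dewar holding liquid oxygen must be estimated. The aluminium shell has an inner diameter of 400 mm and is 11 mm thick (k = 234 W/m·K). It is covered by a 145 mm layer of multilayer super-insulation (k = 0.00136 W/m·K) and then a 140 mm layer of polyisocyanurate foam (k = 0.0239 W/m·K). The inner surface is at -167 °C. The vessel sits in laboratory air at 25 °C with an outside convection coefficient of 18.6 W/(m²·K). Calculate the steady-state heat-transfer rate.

Q ≈ 1.66 W

Spherical conduction: R = (1/r_in − 1/r_out)/(4πk) per layer; series-sum.
R_aluminium shell = (1/0.2 − 1/0.211)/(4π×234) = 8.865×10^-5 K/W
R_multilayer super-insulation = (1/0.211 − 1/0.356)/(4π×0.00136) = 113 K/W
R_polyisocyanurate foam = (1/0.356 − 1/0.496)/(4π×0.0239) = 2.64 K/W
R_outer film = 1/(h·4πr_o²) = 1/(18.6×4π×0.496²) = 0.01739 K/W
R_total = 115.6 K/W
Q = ΔT/R_total = 192/115.6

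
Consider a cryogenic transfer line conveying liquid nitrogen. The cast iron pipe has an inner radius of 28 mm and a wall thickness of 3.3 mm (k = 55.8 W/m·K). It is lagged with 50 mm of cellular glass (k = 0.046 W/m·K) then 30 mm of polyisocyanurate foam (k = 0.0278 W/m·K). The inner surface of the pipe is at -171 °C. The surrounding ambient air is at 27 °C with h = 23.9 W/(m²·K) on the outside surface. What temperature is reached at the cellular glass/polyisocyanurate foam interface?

Treating each annulus and film as a series resistance:
R_cast iron pipe wall = ln(31.3/28)/(2π×55.8×1) = 3.178×10^-4 K/W
R_cellular glass = ln(81.3/31.3)/(2π×0.046×1) = 3.303 K/W
R_polyisocyanurate foam = ln(111.3/81.3)/(2π×0.0278×1) = 1.798 K/W
R_outer film = 1/(h_o·2πr_oL) = 1/(23.9×2π×0.1113×1) = 0.05983 K/W
R_total = 5.161 K/W
Q = ΔT/R_total = 198/5.161
Q = 38.4 W/m
T_interface = T_inner + Q·ΣR(inner→interface) = -171 + 38.4×3.303

T ≈ -44.3 °C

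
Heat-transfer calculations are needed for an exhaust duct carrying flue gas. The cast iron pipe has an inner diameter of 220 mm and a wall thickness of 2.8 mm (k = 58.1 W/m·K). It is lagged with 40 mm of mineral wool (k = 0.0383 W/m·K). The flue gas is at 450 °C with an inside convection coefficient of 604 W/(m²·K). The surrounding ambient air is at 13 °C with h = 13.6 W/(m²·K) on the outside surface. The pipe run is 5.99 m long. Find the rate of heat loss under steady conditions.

Cylindrical conduction, so R = ln(r₂/r₁)/(2πkL) per layer, in series:
R_inner film = 1/(h_i·2πr₁L) = 1/(604×2π×0.11×5.99) = 3.999×10^-4 K/W
R_cast iron pipe wall = ln(112.8/110)/(2π×58.1×5.99) = 1.15×10^-5 K/W
R_mineral wool = ln(152.8/112.8)/(2π×0.0383×5.99) = 0.2106 K/W
R_outer film = 1/(h_o·2πr_oL) = 1/(13.6×2π×0.1528×5.99) = 0.01279 K/W
R_total = 0.2238 K/W
Q = ΔT/R_total = 437/0.2238

Q ≈ 1950 W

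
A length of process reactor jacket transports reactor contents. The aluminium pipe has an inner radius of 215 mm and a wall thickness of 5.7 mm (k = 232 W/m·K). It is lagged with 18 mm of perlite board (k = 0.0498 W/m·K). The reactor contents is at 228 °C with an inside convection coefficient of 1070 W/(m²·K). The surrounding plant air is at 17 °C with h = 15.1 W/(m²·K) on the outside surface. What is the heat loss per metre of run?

q′ ≈ 714 W/m

Radial resistances (cylindrical: R_cond = ln(r_o/r_i)/(2πkL), R_conv = 1/(h·2πrL)):
R_inner film = 1/(h_i·2πr₁L) = 1/(1070×2π×0.215×1) = 6.918×10^-4 K/W
R_aluminium pipe wall = ln(220.7/215)/(2π×232×1) = 1.795×10^-5 K/W
R_perlite board = ln(238.7/220.7)/(2π×0.0498×1) = 0.2506 K/W
R_outer film = 1/(h_o·2πr_oL) = 1/(15.1×2π×0.2387×1) = 0.04416 K/W
R_total = 0.2954 K/W
Q = ΔT/R_total = 211/0.2954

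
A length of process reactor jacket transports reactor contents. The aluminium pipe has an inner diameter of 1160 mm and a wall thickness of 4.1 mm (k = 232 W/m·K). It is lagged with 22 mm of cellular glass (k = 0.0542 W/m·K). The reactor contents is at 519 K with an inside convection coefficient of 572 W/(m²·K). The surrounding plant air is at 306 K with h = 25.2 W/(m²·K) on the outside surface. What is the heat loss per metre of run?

For a radial system each layer contributes R = ln(r_out/r_in)/(2πkL); films add R = 1/(hA).
R_inner film = 1/(h_i·2πr₁L) = 1/(572×2π×0.58×1) = 4.797×10^-4 K/W
R_aluminium pipe wall = ln(584.1/580)/(2π×232×1) = 4.832×10^-6 K/W
R_cellular glass = ln(606.1/584.1)/(2π×0.0542×1) = 0.1086 K/W
R_outer film = 1/(h_o·2πr_oL) = 1/(25.2×2π×0.6061×1) = 0.01042 K/W
R_total = 0.1195 K/W
Q = ΔT/R_total = 213/0.1195

q′ ≈ 1780 W/m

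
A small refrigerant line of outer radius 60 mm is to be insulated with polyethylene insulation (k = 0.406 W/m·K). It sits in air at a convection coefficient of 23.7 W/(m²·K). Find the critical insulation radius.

For a cylinder r_cr = k/h = 0.406/23.7
r_cr = 17.1 mm; since the bare radius (60 mm) is above r_cr, any added insulation will reduce heat loss.

r_cr ≈ 17.1 mm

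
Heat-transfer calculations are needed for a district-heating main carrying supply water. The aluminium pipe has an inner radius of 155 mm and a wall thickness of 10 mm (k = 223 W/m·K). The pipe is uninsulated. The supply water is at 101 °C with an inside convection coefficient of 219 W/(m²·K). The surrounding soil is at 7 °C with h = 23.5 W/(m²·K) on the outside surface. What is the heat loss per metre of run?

Per-layer cylindrical resistances, series-summed:
R_inner film = 1/(h_i·2πr₁L) = 1/(219×2π×0.155×1) = 0.004689 K/W
R_aluminium pipe wall = ln(165/155)/(2π×223×1) = 4.462×10^-5 K/W
R_outer film = 1/(h_o·2πr_oL) = 1/(23.5×2π×0.165×1) = 0.04105 K/W
R_total = 0.04578 K/W
Q = ΔT/R_total = 94/0.04578

q′ ≈ 2050 W/m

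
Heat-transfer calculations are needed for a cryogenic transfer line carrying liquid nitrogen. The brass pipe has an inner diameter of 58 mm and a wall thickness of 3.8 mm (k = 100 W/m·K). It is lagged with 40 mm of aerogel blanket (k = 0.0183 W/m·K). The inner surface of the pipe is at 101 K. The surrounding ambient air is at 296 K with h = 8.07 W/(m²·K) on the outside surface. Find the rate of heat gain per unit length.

q′ ≈ 27.1 W/m

Cylindrical conduction, so R = ln(r₂/r₁)/(2πkL) per layer, in series:
R_brass pipe wall = ln(32.8/29)/(2π×100×1) = 1.96×10^-4 K/W
R_aerogel blanket = ln(72.8/32.8)/(2π×0.0183×1) = 6.934 K/W
R_outer film = 1/(h_o·2πr_oL) = 1/(8.07×2π×0.0728×1) = 0.2709 K/W
R_total = 7.205 K/W
Q = ΔT/R_total = 195/7.205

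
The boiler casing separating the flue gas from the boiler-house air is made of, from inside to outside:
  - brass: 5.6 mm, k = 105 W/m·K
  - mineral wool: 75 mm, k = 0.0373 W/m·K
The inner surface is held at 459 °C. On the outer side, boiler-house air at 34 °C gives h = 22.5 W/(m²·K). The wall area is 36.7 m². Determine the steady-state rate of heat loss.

Thermal resistances in series:
R_brass = L/(kA) = 0.0056/(105×36.7) = 1.453×10^-6 K/W
R_mineral wool = L/(kA) = 0.075/(0.0373×36.7) = 0.05479 K/W
R_outer film = 1/(h_o·A) = 1/(22.5×36.7) = 0.001211 K/W
R_total = 0.056 K/W
Q = ΔT / R_total = 425 / 0.056

Q ≈ 7590 W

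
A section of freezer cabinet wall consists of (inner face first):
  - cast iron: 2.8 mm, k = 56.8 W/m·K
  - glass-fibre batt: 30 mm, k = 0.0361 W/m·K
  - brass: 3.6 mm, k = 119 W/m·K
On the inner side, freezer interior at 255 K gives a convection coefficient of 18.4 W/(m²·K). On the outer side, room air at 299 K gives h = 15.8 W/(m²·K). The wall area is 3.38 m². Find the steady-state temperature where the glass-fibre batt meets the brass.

T ≈ 296 K

Treating each layer as a thermal resistance in series:
R_inner film = 1/(h_i·A) = 1/(18.4×3.38) = 0.01608 K/W
R_cast iron = L/(kA) = 0.0028/(56.8×3.38) = 1.458×10^-5 K/W
R_glass-fibre batt = L/(kA) = 0.03/(0.0361×3.38) = 0.2459 K/W
R_brass = L/(kA) = 0.0036/(119×3.38) = 8.95×10^-6 K/W
R_outer film = 1/(h_o·A) = 1/(15.8×3.38) = 0.01873 K/W
R_total = 0.2807 K/W;  Q = ΔT/R_total = 44/0.2807 = 156.8 W
T_interface = T_inner + Q·ΣR(inner→interface) = 255 + 157×0.262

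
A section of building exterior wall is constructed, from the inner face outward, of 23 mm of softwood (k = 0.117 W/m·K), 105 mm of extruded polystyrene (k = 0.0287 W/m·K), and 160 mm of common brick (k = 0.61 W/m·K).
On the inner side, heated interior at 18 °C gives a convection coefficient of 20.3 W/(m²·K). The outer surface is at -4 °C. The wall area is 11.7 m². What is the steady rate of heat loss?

Q ≈ 61.8 W

Series thermal resistances:
R_inner film = 1/(h_i·A) = 1/(20.3×11.7) = 0.00421 K/W
R_softwood = L/(kA) = 0.023/(0.117×11.7) = 0.0168 K/W
R_extruded polystyrene = L/(kA) = 0.105/(0.0287×11.7) = 0.3127 K/W
R_common brick = L/(kA) = 0.16/(0.61×11.7) = 0.02242 K/W
R_total = 0.3561 K/W
Q = ΔT / R_total = 22 / 0.3561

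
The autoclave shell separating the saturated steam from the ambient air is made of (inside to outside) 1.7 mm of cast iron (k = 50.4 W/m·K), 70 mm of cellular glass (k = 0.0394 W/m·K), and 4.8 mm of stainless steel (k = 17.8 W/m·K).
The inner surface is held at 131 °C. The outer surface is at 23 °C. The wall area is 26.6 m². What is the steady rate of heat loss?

Thermal resistances in series:
R_cast iron = L/(kA) = 0.0017/(50.4×26.6) = 1.268×10^-6 K/W
R_cellular glass = L/(kA) = 0.07/(0.0394×26.6) = 0.06679 K/W
R_stainless steel = L/(kA) = 0.0048/(17.8×26.6) = 1.014×10^-5 K/W
R_total = 0.0668 K/W
Q = ΔT / R_total = 108 / 0.0668

Q ≈ 1620 W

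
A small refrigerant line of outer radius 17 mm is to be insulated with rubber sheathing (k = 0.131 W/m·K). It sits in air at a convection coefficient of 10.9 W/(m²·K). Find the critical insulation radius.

For a cylinder r_cr = k/h = 0.131/10.9
r_cr = 12 mm; since the bare radius (17 mm) is above r_cr, any added insulation will reduce heat loss.

r_cr ≈ 12 mm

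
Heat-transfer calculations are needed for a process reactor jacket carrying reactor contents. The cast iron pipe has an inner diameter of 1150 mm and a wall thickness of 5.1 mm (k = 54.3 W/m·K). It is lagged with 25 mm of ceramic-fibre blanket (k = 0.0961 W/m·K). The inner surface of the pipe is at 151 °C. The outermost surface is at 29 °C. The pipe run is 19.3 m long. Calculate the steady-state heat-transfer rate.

Q ≈ 33700 W

Treating each annulus and film as a series resistance:
R_cast iron pipe wall = ln(580.1/575)/(2π×54.3×19.3) = 1.341×10^-6 K/W
R_ceramic-fibre blanket = ln(605.1/580.1)/(2π×0.0961×19.3) = 0.003621 K/W
R_total = 0.003622 K/W
Q = ΔT/R_total = 122/0.003622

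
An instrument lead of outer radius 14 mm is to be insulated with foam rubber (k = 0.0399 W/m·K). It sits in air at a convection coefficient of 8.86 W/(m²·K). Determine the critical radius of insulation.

r_cr ≈ 4.5 mm

For a cylinder r_cr = k/h = 0.0399/8.86
r_cr = 4.5 mm; since the bare radius (14 mm) is above r_cr, any added insulation will reduce heat loss.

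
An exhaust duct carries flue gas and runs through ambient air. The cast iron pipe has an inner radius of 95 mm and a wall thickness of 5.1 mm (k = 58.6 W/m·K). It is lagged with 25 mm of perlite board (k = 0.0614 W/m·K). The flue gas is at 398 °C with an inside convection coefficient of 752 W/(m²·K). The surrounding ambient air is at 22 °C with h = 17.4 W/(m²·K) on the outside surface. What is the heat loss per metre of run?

Treating each annulus and film as a series resistance:
R_inner film = 1/(h_i·2πr₁L) = 1/(752×2π×0.095×1) = 0.002228 K/W
R_cast iron pipe wall = ln(100.1/95)/(2π×58.6×1) = 1.42×10^-4 K/W
R_perlite board = ln(125.1/100.1)/(2π×0.0614×1) = 0.5779 K/W
R_outer film = 1/(h_o·2πr_oL) = 1/(17.4×2π×0.1251×1) = 0.07312 K/W
R_total = 0.6534 K/W
Q = ΔT/R_total = 376/0.6534

q′ ≈ 575 W/m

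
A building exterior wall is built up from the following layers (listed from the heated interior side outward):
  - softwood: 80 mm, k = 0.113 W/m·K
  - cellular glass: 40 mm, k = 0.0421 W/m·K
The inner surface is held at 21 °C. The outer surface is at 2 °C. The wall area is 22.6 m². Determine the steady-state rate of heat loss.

Q ≈ 259 W

Using the resistance-network approach (series):
R_softwood = L/(kA) = 0.08/(0.113×22.6) = 0.03133 K/W
R_cellular glass = L/(kA) = 0.04/(0.0421×22.6) = 0.04204 K/W
R_total = 0.07337 K/W
Q = ΔT / R_total = 19 / 0.07337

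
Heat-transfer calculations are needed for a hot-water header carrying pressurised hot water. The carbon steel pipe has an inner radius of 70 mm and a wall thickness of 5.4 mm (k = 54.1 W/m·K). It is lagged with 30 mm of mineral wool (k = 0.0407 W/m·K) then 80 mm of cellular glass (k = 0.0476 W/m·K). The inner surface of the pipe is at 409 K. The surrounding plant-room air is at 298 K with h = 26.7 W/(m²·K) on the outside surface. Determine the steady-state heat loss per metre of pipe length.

Radial resistances (cylindrical: R_cond = ln(r_o/r_i)/(2πkL), R_conv = 1/(h·2πrL)):
R_carbon steel pipe wall = ln(75.4/70)/(2π×54.1×1) = 2.186×10^-4 K/W
R_mineral wool = ln(105.4/75.4)/(2π×0.0407×1) = 1.31 K/W
R_cellular glass = ln(185.4/105.4)/(2π×0.0476×1) = 1.888 K/W
R_outer film = 1/(h_o·2πr_oL) = 1/(26.7×2π×0.1854×1) = 0.03215 K/W
R_total = 3.23 K/W
Q = ΔT/R_total = 111/3.23

q′ ≈ 34.4 W/m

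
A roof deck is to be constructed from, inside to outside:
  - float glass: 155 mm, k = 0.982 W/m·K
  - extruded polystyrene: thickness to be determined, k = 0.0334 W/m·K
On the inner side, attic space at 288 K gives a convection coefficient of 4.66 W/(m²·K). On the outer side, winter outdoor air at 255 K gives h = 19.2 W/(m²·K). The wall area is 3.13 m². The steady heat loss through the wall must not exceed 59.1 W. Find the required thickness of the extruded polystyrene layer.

Using the resistance-network approach (series):
R_inner film = 1/(h_i·A) = 1/(4.66×3.13) = 0.06856 K/W
R_float glass = L/(kA) = 0.155/(0.982×3.13) = 0.05043 K/W
R_outer film = 1/(h_o·A) = 1/(19.2×3.13) = 0.01664 K/W
Sum of the known resistances R_other = 0.1356 K/W
Required total resistance R_tot = ΔT/Q_allow = 33/59.1 = 0.5584 K/W
R_extruded polystyrene = R_tot − R_other = 0.4227 K/W
L = R·k·A = 0.4227×0.0334×3.13

L ≈ 44.2 mm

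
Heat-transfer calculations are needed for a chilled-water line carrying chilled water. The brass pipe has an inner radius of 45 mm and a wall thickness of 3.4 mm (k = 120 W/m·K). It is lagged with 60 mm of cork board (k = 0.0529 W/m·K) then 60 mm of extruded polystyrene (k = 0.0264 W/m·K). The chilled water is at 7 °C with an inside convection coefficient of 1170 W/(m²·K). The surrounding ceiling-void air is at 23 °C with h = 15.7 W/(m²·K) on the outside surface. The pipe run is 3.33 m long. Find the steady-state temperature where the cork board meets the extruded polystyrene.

For a radial system each layer contributes R = ln(r_out/r_in)/(2πkL); films add R = 1/(hA).
R_inner film = 1/(h_i·2πr₁L) = 1/(1170×2π×0.045×3.33) = 9.078×10^-4 K/W
R_brass pipe wall = ln(48.4/45)/(2π×120×3.33) = 2.901×10^-5 K/W
R_cork board = ln(108.4/48.4)/(2π×0.0529×3.33) = 0.7285 K/W
R_extruded polystyrene = ln(168.4/108.4)/(2π×0.0264×3.33) = 0.7975 K/W
R_outer film = 1/(h_o·2πr_oL) = 1/(15.7×2π×0.1684×3.33) = 0.01808 K/W
R_total = 1.545 K/W
Q = ΔT/R_total = 16/1.545
Q = 10.4 W
T_interface = T_inner + Q·ΣR(inner→interface) = 7 + 10.4×0.7294

T ≈ 14.6 °C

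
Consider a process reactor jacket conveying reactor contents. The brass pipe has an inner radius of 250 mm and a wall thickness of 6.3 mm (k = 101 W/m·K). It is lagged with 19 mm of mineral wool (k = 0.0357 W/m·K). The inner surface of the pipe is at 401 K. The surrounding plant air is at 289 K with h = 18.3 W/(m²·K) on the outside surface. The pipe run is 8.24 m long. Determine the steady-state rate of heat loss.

Radial resistances (cylindrical: R_cond = ln(r_o/r_i)/(2πkL), R_conv = 1/(h·2πrL)):
R_brass pipe wall = ln(256.3/250)/(2π×101×8.24) = 4.759×10^-6 K/W
R_mineral wool = ln(275.3/256.3)/(2π×0.0357×8.24) = 0.03869 K/W
R_outer film = 1/(h_o·2πr_oL) = 1/(18.3×2π×0.2753×8.24) = 0.003834 K/W
R_total = 0.04253 K/W
Q = ΔT/R_total = 112/0.04253

Q ≈ 2630 W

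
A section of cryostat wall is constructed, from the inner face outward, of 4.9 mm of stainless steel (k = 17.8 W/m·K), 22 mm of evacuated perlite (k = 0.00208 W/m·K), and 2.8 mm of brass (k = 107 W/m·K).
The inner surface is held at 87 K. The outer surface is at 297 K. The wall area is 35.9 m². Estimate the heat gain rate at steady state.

Using the resistance-network approach (series):
R_stainless steel = L/(kA) = 0.0049/(17.8×35.9) = 7.668×10^-6 K/W
R_evacuated perlite = L/(kA) = 0.022/(0.00208×35.9) = 0.2946 K/W
R_brass = L/(kA) = 0.0028/(107×35.9) = 7.289×10^-7 K/W
R_total = 0.2946 K/W
Q = ΔT / R_total = 210 / 0.2946

Q ≈ 713 W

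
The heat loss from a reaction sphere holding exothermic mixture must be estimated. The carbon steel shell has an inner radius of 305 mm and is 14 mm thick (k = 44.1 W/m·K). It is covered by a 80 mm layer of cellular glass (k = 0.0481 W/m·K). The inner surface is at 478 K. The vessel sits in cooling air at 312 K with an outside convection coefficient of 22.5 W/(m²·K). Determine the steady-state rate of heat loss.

Q ≈ 156 W

Each spherical layer contributes R = (1/r_i − 1/r_o)/(4πk):
R_carbon steel shell = (1/0.305 − 1/0.319)/(4π×44.1) = 2.597×10^-4 K/W
R_cellular glass = (1/0.319 − 1/0.399)/(4π×0.0481) = 1.04 K/W
R_outer film = 1/(h·4πr_o²) = 1/(22.5×4π×0.399²) = 0.02222 K/W
R_total = 1.062 K/W
Q = ΔT/R_total = 166/1.062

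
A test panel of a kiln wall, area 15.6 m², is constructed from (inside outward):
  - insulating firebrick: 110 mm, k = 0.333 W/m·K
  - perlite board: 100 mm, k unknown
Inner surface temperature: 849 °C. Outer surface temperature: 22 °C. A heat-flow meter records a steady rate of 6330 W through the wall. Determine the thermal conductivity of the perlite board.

Thermal resistances in series:
R_insulating firebrick = L/(kA) = 0.11/(0.333×15.6) = 0.02118 K/W
Sum of known resistances R_other = 0.02118 K/W
Total R = ΔT/Q = 827/6330 = 0.1306 K/W
R_perlite board = R_total − R_other = 0.1095 K/W
k = L/(R·A) = 0.1/(0.1095×15.6)

k ≈ 0.0586 W/(m·K)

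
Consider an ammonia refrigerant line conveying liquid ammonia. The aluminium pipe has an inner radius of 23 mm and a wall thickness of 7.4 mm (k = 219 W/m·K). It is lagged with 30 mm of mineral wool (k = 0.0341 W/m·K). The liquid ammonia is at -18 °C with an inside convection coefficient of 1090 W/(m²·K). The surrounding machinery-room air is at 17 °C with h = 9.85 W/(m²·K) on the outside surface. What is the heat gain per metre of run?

For a radial system each layer contributes R = ln(r_out/r_in)/(2πkL); films add R = 1/(hA).
R_inner film = 1/(h_i·2πr₁L) = 1/(1090×2π×0.023×1) = 0.006348 K/W
R_aluminium pipe wall = ln(30.4/23)/(2π×219×1) = 2.027×10^-4 K/W
R_mineral wool = ln(60.4/30.4)/(2π×0.0341×1) = 3.204 K/W
R_outer film = 1/(h_o·2πr_oL) = 1/(9.85×2π×0.0604×1) = 0.2675 K/W
R_total = 3.478 K/W
Q = ΔT/R_total = 35/3.478

q′ ≈ 10.1 W/m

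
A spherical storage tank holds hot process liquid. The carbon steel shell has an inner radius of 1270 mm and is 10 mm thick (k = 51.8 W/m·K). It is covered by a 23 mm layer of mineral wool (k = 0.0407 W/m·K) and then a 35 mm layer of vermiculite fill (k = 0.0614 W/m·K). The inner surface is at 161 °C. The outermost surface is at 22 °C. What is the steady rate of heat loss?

Q ≈ 2620 W

Spherical conduction: R = (1/r_in − 1/r_out)/(4πk) per layer; series-sum.
R_carbon steel shell = (1/1.27 − 1/1.28)/(4π×51.8) = 9.45×10^-6 K/W
R_mineral wool = (1/1.28 − 1/1.303)/(4π×0.0407) = 0.02696 K/W
R_vermiculite fill = (1/1.303 − 1/1.338)/(4π×0.0614) = 0.02602 K/W
R_total = 0.05299 K/W
Q = ΔT/R_total = 139/0.05299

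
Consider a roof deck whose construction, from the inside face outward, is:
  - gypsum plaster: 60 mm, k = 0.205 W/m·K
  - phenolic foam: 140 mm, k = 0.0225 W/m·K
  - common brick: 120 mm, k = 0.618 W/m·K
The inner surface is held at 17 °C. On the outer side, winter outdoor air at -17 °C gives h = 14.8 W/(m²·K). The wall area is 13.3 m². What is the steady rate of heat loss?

Model the wall as resistances in series:
R_gypsum plaster = L/(kA) = 0.06/(0.205×13.3) = 0.02201 K/W
R_phenolic foam = L/(kA) = 0.14/(0.0225×13.3) = 0.4678 K/W
R_common brick = L/(kA) = 0.12/(0.618×13.3) = 0.0146 K/W
R_outer film = 1/(h_o·A) = 1/(14.8×13.3) = 0.00508 K/W
R_total = 0.5095 K/W
Q = ΔT / R_total = 34 / 0.5095

Q ≈ 66.7 W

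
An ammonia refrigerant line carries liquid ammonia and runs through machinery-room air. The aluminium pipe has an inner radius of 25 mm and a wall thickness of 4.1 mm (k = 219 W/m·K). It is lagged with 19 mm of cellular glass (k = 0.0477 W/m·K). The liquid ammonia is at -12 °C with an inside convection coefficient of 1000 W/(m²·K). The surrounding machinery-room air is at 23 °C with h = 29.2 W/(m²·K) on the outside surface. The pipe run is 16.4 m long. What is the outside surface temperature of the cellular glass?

Treating each annulus and film as a series resistance:
R_inner film = 1/(h_i·2πr₁L) = 1/(1000×2π×0.025×16.4) = 3.882×10^-4 K/W
R_aluminium pipe wall = ln(29.1/25)/(2π×219×16.4) = 6.729×10^-6 K/W
R_cellular glass = ln(48.1/29.1)/(2π×0.0477×16.4) = 0.1022 K/W
R_outer film = 1/(h_o·2πr_oL) = 1/(29.2×2π×0.0481×16.4) = 0.00691 K/W
R_total = 0.1095 K/W
Q = ΔT/R_total = 35/0.1095
Q = 319 W
T_interface = T_inner + Q·ΣR(inner→interface) = -12 + 319×0.1026

T ≈ 20.8 °C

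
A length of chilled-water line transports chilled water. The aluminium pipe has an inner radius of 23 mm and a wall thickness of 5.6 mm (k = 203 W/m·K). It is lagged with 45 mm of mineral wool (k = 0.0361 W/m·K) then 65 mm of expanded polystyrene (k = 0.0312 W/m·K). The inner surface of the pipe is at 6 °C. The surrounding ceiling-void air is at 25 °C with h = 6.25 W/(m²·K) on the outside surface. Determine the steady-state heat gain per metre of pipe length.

q′ ≈ 2.51 W/m

Cylindrical conduction, so R = ln(r₂/r₁)/(2πkL) per layer, in series:
R_aluminium pipe wall = ln(28.6/23)/(2π×203×1) = 1.708×10^-4 K/W
R_mineral wool = ln(73.6/28.6)/(2π×0.0361×1) = 4.167 K/W
R_expanded polystyrene = ln(138.6/73.6)/(2π×0.0312×1) = 3.229 K/W
R_outer film = 1/(h_o·2πr_oL) = 1/(6.25×2π×0.1386×1) = 0.1837 K/W
R_total = 7.58 K/W
Q = ΔT/R_total = 19/7.58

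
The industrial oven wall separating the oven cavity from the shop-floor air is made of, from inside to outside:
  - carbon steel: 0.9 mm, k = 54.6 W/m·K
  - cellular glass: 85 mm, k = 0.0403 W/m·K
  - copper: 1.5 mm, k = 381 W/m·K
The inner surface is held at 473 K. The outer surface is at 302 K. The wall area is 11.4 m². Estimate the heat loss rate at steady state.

Q ≈ 924 W

Using the resistance-network approach (series):
R_carbon steel = L/(kA) = 0.0009/(54.6×11.4) = 1.446×10^-6 K/W
R_cellular glass = L/(kA) = 0.085/(0.0403×11.4) = 0.185 K/W
R_copper = L/(kA) = 0.0015/(381×11.4) = 3.454×10^-7 K/W
R_total = 0.185 K/W
Q = ΔT / R_total = 171 / 0.185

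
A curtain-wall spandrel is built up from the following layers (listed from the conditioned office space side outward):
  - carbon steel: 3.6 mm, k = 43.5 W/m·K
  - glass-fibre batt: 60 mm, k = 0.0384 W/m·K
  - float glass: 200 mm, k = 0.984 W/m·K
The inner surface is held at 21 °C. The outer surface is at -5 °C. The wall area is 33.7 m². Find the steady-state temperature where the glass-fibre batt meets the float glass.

Treating each layer as a thermal resistance in series:
R_carbon steel = L/(kA) = 0.0036/(43.5×33.7) = 2.456×10^-6 K/W
R_glass-fibre batt = L/(kA) = 0.06/(0.0384×33.7) = 0.04636 K/W
R_float glass = L/(kA) = 0.2/(0.984×33.7) = 0.006031 K/W
R_total = 0.0524 K/W;  Q = ΔT/R_total = 26/0.0524 = 496.2 W
T_interface = T_inner − Q·ΣR(inner→interface) = 21 − 496×0.04637

T ≈ -2.01 °C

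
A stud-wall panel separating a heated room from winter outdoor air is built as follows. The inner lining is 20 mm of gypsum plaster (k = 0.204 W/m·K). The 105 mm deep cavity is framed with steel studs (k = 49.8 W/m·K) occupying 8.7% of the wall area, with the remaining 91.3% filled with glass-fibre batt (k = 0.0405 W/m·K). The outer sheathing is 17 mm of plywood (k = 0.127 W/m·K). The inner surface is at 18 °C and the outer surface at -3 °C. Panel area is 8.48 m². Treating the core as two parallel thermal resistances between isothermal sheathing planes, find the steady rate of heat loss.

Sheathing layers in series; stud and cavity paths in parallel between them.
R_inner = 0.02/(0.204×8.48) = 0.01156 K/W
R_stud  = 0.105/(49.8×0.087×8.48) = 0.002858 K/W
R_cav   = 0.105/(0.0405×0.913×8.48) = 0.3349 K/W
1/R_core = 1/R_stud + 1/R_cav → R_core = 0.002834 K/W
R_outer = 0.017/(0.127×8.48) = 0.01579 K/W
R_total = 0.03018 K/W
Q = ΔT/R_total = 21/0.03018

Q ≈ 696 W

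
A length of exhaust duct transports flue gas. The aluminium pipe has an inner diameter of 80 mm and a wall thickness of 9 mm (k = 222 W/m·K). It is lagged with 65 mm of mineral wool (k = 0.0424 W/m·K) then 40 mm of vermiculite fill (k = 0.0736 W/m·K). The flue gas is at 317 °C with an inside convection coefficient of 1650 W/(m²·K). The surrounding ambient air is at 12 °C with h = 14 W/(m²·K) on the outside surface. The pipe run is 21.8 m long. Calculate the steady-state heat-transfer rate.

Q ≈ 1710 W

Cylindrical conduction, so R = ln(r₂/r₁)/(2πkL) per layer, in series:
R_inner film = 1/(h_i·2πr₁L) = 1/(1650×2π×0.04×21.8) = 1.106×10^-4 K/W
R_aluminium pipe wall = ln(49/40)/(2π×222×21.8) = 6.674×10^-6 K/W
R_mineral wool = ln(114/49)/(2π×0.0424×21.8) = 0.1454 K/W
R_vermiculite fill = ln(154/114)/(2π×0.0736×21.8) = 0.02983 K/W
R_outer film = 1/(h_o·2πr_oL) = 1/(14×2π×0.154×21.8) = 0.003386 K/W
R_total = 0.1787 K/W
Q = ΔT/R_total = 305/0.1787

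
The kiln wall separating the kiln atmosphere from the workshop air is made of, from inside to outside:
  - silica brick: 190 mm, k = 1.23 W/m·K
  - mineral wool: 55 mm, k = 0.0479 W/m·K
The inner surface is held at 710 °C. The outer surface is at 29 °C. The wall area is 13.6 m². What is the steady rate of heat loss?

Model the wall as resistances in series:
R_silica brick = L/(kA) = 0.19/(1.23×13.6) = 0.01136 K/W
R_mineral wool = L/(kA) = 0.055/(0.0479×13.6) = 0.08443 K/W
R_total = 0.09579 K/W
Q = ΔT / R_total = 681 / 0.09579

Q ≈ 7110 W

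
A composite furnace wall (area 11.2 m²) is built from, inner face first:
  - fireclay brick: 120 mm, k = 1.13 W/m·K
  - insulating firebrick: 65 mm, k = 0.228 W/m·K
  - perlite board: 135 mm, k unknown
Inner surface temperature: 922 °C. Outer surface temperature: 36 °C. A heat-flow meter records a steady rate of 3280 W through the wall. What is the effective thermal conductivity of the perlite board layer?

Thermal resistances in series:
R_fireclay brick = L/(kA) = 0.12/(1.13×11.2) = 0.009482 K/W
R_insulating firebrick = L/(kA) = 0.065/(0.228×11.2) = 0.02545 K/W
Sum of known resistances R_other = 0.03494 K/W
Total R = ΔT/Q = 886/3280 = 0.2701 K/W
R_perlite board = R_total − R_other = 0.2352 K/W
k = L/(R·A) = 0.135/(0.2352×11.2)

k ≈ 0.0513 W/(m·K)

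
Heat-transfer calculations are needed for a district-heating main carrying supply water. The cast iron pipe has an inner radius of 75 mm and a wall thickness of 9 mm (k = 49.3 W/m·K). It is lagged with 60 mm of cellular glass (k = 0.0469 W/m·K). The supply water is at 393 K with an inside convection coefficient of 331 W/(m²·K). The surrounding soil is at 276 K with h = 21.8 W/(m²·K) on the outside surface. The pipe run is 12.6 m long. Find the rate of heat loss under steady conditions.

Treating each annulus and film as a series resistance:
R_inner film = 1/(h_i·2πr₁L) = 1/(331×2π×0.075×12.6) = 5.088×10^-4 K/W
R_cast iron pipe wall = ln(84/75)/(2π×49.3×12.6) = 2.904×10^-5 K/W
R_cellular glass = ln(144/84)/(2π×0.0469×12.6) = 0.1452 K/W
R_outer film = 1/(h_o·2πr_oL) = 1/(21.8×2π×0.144×12.6) = 0.004024 K/W
R_total = 0.1497 K/W
Q = ΔT/R_total = 117/0.1497

Q ≈ 781 W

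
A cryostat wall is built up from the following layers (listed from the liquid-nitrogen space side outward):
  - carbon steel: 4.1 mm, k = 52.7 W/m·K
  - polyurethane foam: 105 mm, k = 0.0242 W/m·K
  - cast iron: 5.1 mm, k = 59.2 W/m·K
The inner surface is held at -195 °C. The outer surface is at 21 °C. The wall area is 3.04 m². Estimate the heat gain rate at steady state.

Series thermal resistances:
R_carbon steel = L/(kA) = 0.0041/(52.7×3.04) = 2.559×10^-5 K/W
R_polyurethane foam = L/(kA) = 0.105/(0.0242×3.04) = 1.427 K/W
R_cast iron = L/(kA) = 0.0051/(59.2×3.04) = 2.834×10^-5 K/W
R_total = 1.427 K/W
Q = ΔT / R_total = 216 / 1.427

Q ≈ 151 W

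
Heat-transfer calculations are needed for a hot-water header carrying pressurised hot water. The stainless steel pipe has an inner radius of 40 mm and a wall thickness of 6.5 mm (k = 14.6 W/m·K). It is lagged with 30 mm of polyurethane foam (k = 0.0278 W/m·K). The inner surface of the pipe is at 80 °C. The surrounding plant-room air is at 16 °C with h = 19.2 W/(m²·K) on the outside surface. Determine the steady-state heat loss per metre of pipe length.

q′ ≈ 21.6 W/m

Cylindrical conduction, so R = ln(r₂/r₁)/(2πkL) per layer, in series:
R_stainless steel pipe wall = ln(46.5/40)/(2π×14.6×1) = 0.001641 K/W
R_polyurethane foam = ln(76.5/46.5)/(2π×0.0278×1) = 2.85 K/W
R_outer film = 1/(h_o·2πr_oL) = 1/(19.2×2π×0.0765×1) = 0.1084 K/W
R_total = 2.96 K/W
Q = ΔT/R_total = 64/2.96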